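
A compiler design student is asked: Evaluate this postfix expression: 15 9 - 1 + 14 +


Processing tokens left to right:
Push 15, Push 9
Pop 15 and 9, compute 15 - 9 = 6, push 6
Push 1
Pop 6 and 1, compute 6 + 1 = 7, push 7
Push 14
Pop 7 and 14, compute 7 + 14 = 21, push 21
Stack result: 21

21


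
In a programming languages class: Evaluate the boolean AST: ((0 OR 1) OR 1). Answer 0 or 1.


Step 1: Evaluate inner node
  0 OR 1 = 1
Step 2: Evaluate root node
  1 OR 1 = 1

1


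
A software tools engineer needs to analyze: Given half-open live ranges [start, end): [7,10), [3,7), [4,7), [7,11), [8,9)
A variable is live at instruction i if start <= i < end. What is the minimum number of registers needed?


Live ranges:
  Var0: [7, 10)
  Var1: [3, 7)
  Var2: [4, 7)
  Var3: [7, 11)
  Var4: [8, 9)
Sweep-line events (position, delta, active):
  pos=3 start -> active=1
  pos=4 start -> active=2
  pos=7 end -> active=1
  pos=7 end -> active=0
  pos=7 start -> active=1
  pos=7 start -> active=2
  pos=8 start -> active=3
  pos=9 end -> active=2
  pos=10 end -> active=1
  pos=11 end -> active=0
Maximum simultaneous active: 3
Minimum registers needed: 3

3


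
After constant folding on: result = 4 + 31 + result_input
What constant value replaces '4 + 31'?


Identifying constant sub-expression:
  Original: result = 4 + 31 + result_input
  4 and 31 are both compile-time constants
  Evaluating: 4 + 31 = 35
  After folding: result = 35 + result_input

35


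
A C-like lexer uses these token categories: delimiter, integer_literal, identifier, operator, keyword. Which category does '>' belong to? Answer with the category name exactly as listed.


Token: '>'
Checking categories:
  identifier: no
  integer_literal: no
  operator: YES
  keyword: no
  delimiter: no
Category: operator

operator


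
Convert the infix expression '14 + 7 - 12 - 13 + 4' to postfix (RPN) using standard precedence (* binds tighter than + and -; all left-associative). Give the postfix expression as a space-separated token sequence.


Applying the shunting-yard algorithm:
  Operand 14 -> output
  Push '+' onto operator stack -> op-stack: [+]
  Operand 7 -> output
  See '-' (prec 1); top '+' (prec 1) >= it -> pop '+' to output
  Push '-' onto operator stack -> op-stack: [-]
  Operand 12 -> output
  See '-' (prec 1); top '-' (prec 1) >= it -> pop '-' to output
  Push '-' onto operator stack -> op-stack: [-]
  Operand 13 -> output
  See '+' (prec 1); top '-' (prec 1) >= it -> pop '-' to output
  Push '+' onto operator stack -> op-stack: [+]
  Operand 4 -> output
  End of input: pop '+' to output
Postfix result: 14 7 + 12 - 13 - 4 +

14 7 + 12 - 13 - 4 +


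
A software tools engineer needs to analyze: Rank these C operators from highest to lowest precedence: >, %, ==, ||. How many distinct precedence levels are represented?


Looking up precedence for each operator:
  > -> precedence 4
  % -> precedence 6
  == -> precedence 3
  || -> precedence 1
Sorted highest to lowest: %, >, ==, ||
Distinct precedence values: [6, 4, 3, 1]
Number of distinct levels: 4

4


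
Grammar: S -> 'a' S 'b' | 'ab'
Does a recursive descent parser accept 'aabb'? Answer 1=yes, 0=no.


Grammar accepts strings of the form a^n b^n (n >= 1)
Word: 'aabb'
Counting: 2 a's and 2 b's
Check: 2 == 2? Yes
Derivation (S -> aSb applied 1 time(s), then S -> ab): S => aSb => aabb
Accepted

1


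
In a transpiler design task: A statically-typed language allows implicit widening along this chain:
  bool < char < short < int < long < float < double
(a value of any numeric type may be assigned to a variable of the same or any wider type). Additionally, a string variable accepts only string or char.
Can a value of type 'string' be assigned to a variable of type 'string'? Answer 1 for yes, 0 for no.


Target variable type: string
Source value type: string
Rule: string accepts only {string, char}
  source 'string' in {string, char}? Yes
Result: 1

1


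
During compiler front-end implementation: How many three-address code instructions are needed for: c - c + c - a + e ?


Expression: c - c + c - a + e
Generating three-address code (respecting * over +/- precedence):
  Instruction 1: t1 = c - c
  Instruction 2: t2 = t1 + c
  Instruction 3: t3 = t2 - a
  Instruction 4: t4 = t3 + e
Total instructions: 4

4


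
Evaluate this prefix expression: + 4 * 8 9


Parsing prefix expression: + 4 * 8 9
Step 1: Innermost operation '* 8 9'
  8 * 9 = 72
Step 2: Outer operation '+ 4 [72]'
  4 + 72 = 76

76


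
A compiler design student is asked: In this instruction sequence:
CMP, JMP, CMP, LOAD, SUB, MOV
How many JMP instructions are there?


Scanning instruction sequence for JMP:
  Position 1: CMP
  Position 2: JMP <- MATCH
  Position 3: CMP
  Position 4: LOAD
  Position 5: SUB
  Position 6: MOV
Matches at positions: [2]
Total JMP count: 1

1


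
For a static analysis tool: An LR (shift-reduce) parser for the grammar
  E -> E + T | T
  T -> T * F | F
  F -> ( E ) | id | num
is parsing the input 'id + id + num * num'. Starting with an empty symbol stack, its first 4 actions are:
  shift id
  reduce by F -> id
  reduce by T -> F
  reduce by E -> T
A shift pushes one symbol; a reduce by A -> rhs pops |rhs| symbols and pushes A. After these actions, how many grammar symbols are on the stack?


Tracking the symbol stack through each action:
  Action 1: shift 'id' : push -> stack = [id] (size 1)
  Action 2: reduce by F -> id : pop 1, push F -> stack = [F] (size 1)
  Action 3: reduce by T -> F : pop 1, push T -> stack = [T] (size 1)
  Action 4: reduce by E -> T : pop 1, push E -> stack = [E] (size 1)
Final stack size: 1

1


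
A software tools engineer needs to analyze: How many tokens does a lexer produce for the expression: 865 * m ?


Scanning '865 * m'
Token 1: '865' -> integer_literal
Token 2: '*' -> operator
Token 3: 'm' -> identifier
Total tokens: 3

3


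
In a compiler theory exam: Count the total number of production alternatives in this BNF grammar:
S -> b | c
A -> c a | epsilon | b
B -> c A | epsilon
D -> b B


Counting alternatives per rule:
  S: 2 alternative(s)
  A: 3 alternative(s)
  B: 2 alternative(s)
  D: 1 alternative(s)
Sum: 2 + 3 + 2 + 1 = 8

8


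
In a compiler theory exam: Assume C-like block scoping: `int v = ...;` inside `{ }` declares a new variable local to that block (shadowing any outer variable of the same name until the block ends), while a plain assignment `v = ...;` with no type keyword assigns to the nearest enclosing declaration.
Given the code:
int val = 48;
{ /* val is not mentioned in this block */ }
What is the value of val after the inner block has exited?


Analyzing scoping rules:
Outer scope: declares val = 48
Inner block: val is neither redeclared nor assigned -> unchanged
After the block -> 48
Result: 48

48


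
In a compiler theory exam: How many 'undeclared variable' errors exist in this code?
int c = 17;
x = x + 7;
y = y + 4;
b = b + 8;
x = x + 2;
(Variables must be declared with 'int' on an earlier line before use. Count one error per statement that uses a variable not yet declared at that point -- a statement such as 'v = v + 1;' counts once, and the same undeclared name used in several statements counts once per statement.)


Scanning code line by line:
  Line 1: declare 'c' -> declared = ['c']
  Line 2: use 'x' -> ERROR (undeclared)
  Line 3: use 'y' -> ERROR (undeclared)
  Line 4: use 'b' -> ERROR (undeclared)
  Line 5: use 'x' -> ERROR (undeclared)
Total undeclared variable errors: 4

4


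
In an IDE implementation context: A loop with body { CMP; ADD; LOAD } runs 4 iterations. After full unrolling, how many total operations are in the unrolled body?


Loop body operations: CMP, ADD, LOAD (3 ops per iteration)
Unrolling 4 iterations:
  Iteration 1: CMP, ADD, LOAD (3 ops)
  Iteration 2: CMP, ADD, LOAD (3 ops)
  Iteration 3: CMP, ADD, LOAD (3 ops)
  Iteration 4: CMP, ADD, LOAD (3 ops)
Total: 4 iterations * 3 ops/iter = 12 operations

12


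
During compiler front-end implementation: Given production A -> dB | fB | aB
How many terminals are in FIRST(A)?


Production: A -> dB | fB | aB
Examining each alternative for leading terminals:
  A -> dB : first terminal = 'd'
  A -> fB : first terminal = 'f'
  A -> aB : first terminal = 'a'
FIRST(A) = {a, d, f}
Count: 3

3


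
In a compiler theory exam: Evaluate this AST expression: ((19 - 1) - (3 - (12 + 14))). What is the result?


Expression: ((19 - 1) - (3 - (12 + 14)))
Evaluating step by step:
  19 - 1 = 18
  12 + 14 = 26
  3 - 26 = -23
  18 - -23 = 41
Result: 41

41


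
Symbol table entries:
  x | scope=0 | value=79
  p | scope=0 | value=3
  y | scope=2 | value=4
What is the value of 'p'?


Searching symbol table for 'p':
  x | scope=0 | value=79
  p | scope=0 | value=3 <- MATCH
  y | scope=2 | value=4
Found 'p' at scope 0 with value 3

3


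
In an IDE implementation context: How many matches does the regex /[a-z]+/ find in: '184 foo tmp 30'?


Pattern: /[a-z]+/ (identifiers)
Input: '184 foo tmp 30'
Scanning for matches:
  Match 1: 'foo'
  Match 2: 'tmp'
Total matches: 2

2


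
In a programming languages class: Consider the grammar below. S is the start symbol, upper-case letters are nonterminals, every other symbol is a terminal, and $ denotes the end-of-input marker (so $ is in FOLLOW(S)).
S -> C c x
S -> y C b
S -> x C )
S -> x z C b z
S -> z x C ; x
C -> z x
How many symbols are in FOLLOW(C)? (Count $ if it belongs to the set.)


S is the start symbol and does not occur in any rule body, so FOLLOW(S) = {$}.
Examining every occurrence of C in a rule body:
  S -> C c x : C is followed by terminal 'c' -> add 'c'
  S -> y C b : C is followed by terminal 'b' -> add 'b'
  S -> x C ) : C is followed by terminal ')' -> add ')'
  S -> x z C b z : C is followed by terminal 'b' -> add 'b' (already in the set)
  S -> z x C ; x : C is followed by terminal ';' -> add ';'
  C -> z x : C does not occur in the body -> contributes nothing
FOLLOW(C) = {), ;, b, c}
Count: 4

4


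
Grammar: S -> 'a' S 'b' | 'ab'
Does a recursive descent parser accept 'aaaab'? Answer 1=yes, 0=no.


Grammar accepts strings of the form a^n b^n (n >= 1)
Word: 'aaaab'
Counting: 4 a's and 1 b's
Check: 4 == 1? No
Mismatch: a-count != b-count
Rejected

0


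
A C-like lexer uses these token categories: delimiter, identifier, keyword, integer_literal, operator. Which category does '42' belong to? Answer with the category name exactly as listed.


Token: '42'
Checking categories:
  identifier: no
  integer_literal: YES
  operator: no
  keyword: no
  delimiter: no
Category: integer_literal

integer_literal


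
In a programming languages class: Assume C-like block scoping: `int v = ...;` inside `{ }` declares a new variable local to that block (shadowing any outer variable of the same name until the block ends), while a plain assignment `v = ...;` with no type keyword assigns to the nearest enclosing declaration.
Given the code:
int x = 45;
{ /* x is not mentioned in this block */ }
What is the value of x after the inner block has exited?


Analyzing scoping rules:
Outer scope: declares x = 45
Inner block: x is neither redeclared nor assigned -> unchanged
After the block -> 45
Result: 45

45


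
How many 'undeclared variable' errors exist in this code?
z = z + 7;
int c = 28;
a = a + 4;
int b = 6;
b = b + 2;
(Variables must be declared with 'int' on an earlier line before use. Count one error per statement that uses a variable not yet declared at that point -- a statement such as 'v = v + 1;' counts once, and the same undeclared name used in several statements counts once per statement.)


Scanning code line by line:
  Line 1: use 'z' -> ERROR (undeclared)
  Line 2: declare 'c' -> declared = ['c']
  Line 3: use 'a' -> ERROR (undeclared)
  Line 4: declare 'b' -> declared = ['b', 'c']
  Line 5: use 'b' -> OK (declared)
Total undeclared variable errors: 2

2


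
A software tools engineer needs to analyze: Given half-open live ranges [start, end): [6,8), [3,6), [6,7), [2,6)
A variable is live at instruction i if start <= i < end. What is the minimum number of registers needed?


Live ranges:
  Var0: [6, 8)
  Var1: [3, 6)
  Var2: [6, 7)
  Var3: [2, 6)
Sweep-line events (position, delta, active):
  pos=2 start -> active=1
  pos=3 start -> active=2
  pos=6 end -> active=1
  pos=6 end -> active=0
  pos=6 start -> active=1
  pos=6 start -> active=2
  pos=7 end -> active=1
  pos=8 end -> active=0
Maximum simultaneous active: 2
Minimum registers needed: 2

2


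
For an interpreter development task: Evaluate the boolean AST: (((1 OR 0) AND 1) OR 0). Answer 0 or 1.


Step 1: Evaluate inner node
  1 OR 0 = 1
Step 2: Evaluate next node
  1 AND 1 = 1
Step 3: Evaluate root node
  1 OR 0 = 1

1


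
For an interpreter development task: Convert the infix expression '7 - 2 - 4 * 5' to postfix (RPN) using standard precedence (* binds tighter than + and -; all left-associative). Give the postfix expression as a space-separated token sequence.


Applying the shunting-yard algorithm:
  Operand 7 -> output
  Push '-' onto operator stack -> op-stack: [-]
  Operand 2 -> output
  See '-' (prec 1); top '-' (prec 1) >= it -> pop '-' to output
  Push '-' onto operator stack -> op-stack: [-]
  Operand 4 -> output
  Push '*' onto operator stack -> op-stack: [-, *]
  Operand 5 -> output
  End of input: pop '*' to output
  End of input: pop '-' to output
Postfix result: 7 2 - 4 5 * -

7 2 - 4 5 * -


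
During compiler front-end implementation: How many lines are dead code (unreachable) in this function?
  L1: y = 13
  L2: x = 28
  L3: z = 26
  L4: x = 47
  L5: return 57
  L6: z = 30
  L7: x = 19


Analyzing control flow:
  L1: reachable (before return)
  L2: reachable (before return)
  L3: reachable (before return)
  L4: reachable (before return)
  L5: reachable (return statement)
  L6: DEAD (after return at L5)
  L7: DEAD (after return at L5)
Return at L5, total lines = 7
Dead lines: L6 through L7
Count: 2

2


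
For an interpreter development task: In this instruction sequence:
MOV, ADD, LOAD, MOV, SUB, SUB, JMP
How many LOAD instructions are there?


Scanning instruction sequence for LOAD:
  Position 1: MOV
  Position 2: ADD
  Position 3: LOAD <- MATCH
  Position 4: MOV
  Position 5: SUB
  Position 6: SUB
  Position 7: JMP
Matches at positions: [3]
Total LOAD count: 1

1


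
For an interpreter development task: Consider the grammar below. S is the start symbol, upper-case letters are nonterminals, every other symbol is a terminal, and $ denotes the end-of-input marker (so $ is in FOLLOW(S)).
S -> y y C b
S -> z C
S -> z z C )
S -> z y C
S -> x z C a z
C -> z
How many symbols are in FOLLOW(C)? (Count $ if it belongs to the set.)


S is the start symbol and does not occur in any rule body, so FOLLOW(S) = {$}.
Examining every occurrence of C in a rule body:
  S -> y y C b : C is followed by terminal 'b' -> add 'b'
  S -> z C : C is at the right end -> add FOLLOW(S) = {$}
  S -> z z C ) : C is followed by terminal ')' -> add ')'
  S -> z y C : C is at the right end -> add FOLLOW(S) = {$} (already in the set)
  S -> x z C a z : C is followed by terminal 'a' -> add 'a'
  C -> z : C does not occur in the body -> contributes nothing
FOLLOW(C) = {), a, b, $}
Count: 4

4


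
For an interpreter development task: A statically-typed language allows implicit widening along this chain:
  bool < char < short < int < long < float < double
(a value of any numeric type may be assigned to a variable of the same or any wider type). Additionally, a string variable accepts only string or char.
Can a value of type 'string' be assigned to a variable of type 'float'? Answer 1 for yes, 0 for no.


Target variable type: float
Source value type: string
Rule: string cannot widen to any numeric type
Result: 0

0


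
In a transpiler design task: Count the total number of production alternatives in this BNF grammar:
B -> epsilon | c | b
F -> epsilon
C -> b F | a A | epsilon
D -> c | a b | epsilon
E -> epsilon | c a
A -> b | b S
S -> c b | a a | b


Counting alternatives per rule:
  B: 3 alternative(s)
  F: 1 alternative(s)
  C: 3 alternative(s)
  D: 3 alternative(s)
  E: 2 alternative(s)
  A: 2 alternative(s)
  S: 3 alternative(s)
Sum: 3 + 1 + 3 + 3 + 2 + 2 + 3 = 17

17


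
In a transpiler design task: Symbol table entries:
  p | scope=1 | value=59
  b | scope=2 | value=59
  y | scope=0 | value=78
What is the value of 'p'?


Searching symbol table for 'p':
  p | scope=1 | value=59 <- MATCH
  b | scope=2 | value=59
  y | scope=0 | value=78
Found 'p' at scope 1 with value 59

59


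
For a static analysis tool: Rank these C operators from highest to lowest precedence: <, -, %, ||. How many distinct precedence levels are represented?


Looking up precedence for each operator:
  < -> precedence 4
  - -> precedence 5
  % -> precedence 6
  || -> precedence 1
Sorted highest to lowest: %, -, <, ||
Distinct precedence values: [6, 5, 4, 1]
Number of distinct levels: 4

4


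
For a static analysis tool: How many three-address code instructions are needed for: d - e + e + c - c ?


Expression: d - e + e + c - c
Generating three-address code (respecting * over +/- precedence):
  Instruction 1: t1 = d - e
  Instruction 2: t2 = t1 + e
  Instruction 3: t3 = t2 + c
  Instruction 4: t4 = t3 - c
Total instructions: 4

4


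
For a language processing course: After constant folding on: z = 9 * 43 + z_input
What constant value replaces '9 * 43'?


Identifying constant sub-expression:
  Original: z = 9 * 43 + z_input
  9 and 43 are both compile-time constants
  Evaluating: 9 * 43 = 387
  After folding: z = 387 + z_input

387


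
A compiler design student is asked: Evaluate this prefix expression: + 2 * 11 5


Parsing prefix expression: + 2 * 11 5
Step 1: Innermost operation '* 11 5'
  11 * 5 = 55
Step 2: Outer operation '+ 2 [55]'
  2 + 55 = 57

57


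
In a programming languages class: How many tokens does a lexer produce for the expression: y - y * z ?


Scanning 'y - y * z'
Token 1: 'y' -> identifier
Token 2: '-' -> operator
Token 3: 'y' -> identifier
Token 4: '*' -> operator
Token 5: 'z' -> identifier
Total tokens: 5

5


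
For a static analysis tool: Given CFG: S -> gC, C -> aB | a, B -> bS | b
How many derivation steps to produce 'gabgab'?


Grammar: S -> gC, C -> aB | a, B -> bS | b
Deriving 'gabgab':
Step 1: S -> gC => gC
Step 2: C -> aB => gaB
Step 3: B -> bS => gabS
Step 4: S -> gC => gabgC
Step 5: C -> aB => gabgaB
Step 6: B -> b => gabgab
Total derivation steps: 6

6


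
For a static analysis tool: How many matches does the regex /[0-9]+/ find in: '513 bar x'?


Pattern: /[0-9]+/ (int literals)
Input: '513 bar x'
Scanning for matches:
  Match 1: '513'
Total matches: 1

1


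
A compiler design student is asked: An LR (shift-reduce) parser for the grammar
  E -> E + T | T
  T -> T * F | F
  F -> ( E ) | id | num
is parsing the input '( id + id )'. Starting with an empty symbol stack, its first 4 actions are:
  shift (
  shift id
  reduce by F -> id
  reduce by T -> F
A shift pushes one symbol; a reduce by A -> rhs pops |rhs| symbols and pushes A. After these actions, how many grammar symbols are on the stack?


Tracking the symbol stack through each action:
  Action 1: shift '(' : push -> stack = [(] (size 1)
  Action 2: shift 'id' : push -> stack = [(, id] (size 2)
  Action 3: reduce by F -> id : pop 1, push F -> stack = [(, F] (size 2)
  Action 4: reduce by T -> F : pop 1, push T -> stack = [(, T] (size 2)
Final stack size: 2

2


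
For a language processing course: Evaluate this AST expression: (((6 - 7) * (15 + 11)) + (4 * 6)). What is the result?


Expression: (((6 - 7) * (15 + 11)) + (4 * 6))
Evaluating step by step:
  6 - 7 = -1
  15 + 11 = 26
  -1 * 26 = -26
  4 * 6 = 24
  -26 + 24 = -2
Result: -2

-2


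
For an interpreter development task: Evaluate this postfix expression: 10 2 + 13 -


Processing tokens left to right:
Push 10, Push 2
Pop 10 and 2, compute 10 + 2 = 12, push 12
Push 13
Pop 12 and 13, compute 12 - 13 = -1, push -1
Stack result: -1

-1


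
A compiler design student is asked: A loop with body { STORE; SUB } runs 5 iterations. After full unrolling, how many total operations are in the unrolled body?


Loop body operations: STORE, SUB (2 ops per iteration)
Unrolling 5 iterations:
  Iteration 1: STORE, SUB (2 ops)
  Iteration 2: STORE, SUB (2 ops)
  Iteration 3: STORE, SUB (2 ops)
  Iteration 4: STORE, SUB (2 ops)
  Iteration 5: STORE, SUB (2 ops)
Total: 5 iterations * 2 ops/iter = 10 operations

10


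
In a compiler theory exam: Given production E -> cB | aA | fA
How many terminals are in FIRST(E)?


Production: E -> cB | aA | fA
Examining each alternative for leading terminals:
  E -> cB : first terminal = 'c'
  E -> aA : first terminal = 'a'
  E -> fA : first terminal = 'f'
FIRST(E) = {a, c, f}
Count: 3

3


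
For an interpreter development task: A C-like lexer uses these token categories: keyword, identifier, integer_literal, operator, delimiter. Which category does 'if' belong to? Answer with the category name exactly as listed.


Token: 'if'
Checking categories:
  identifier: no
  integer_literal: no
  operator: no
  keyword: YES
  delimiter: no
Category: keyword

keyword


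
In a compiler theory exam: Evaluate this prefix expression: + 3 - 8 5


Parsing prefix expression: + 3 - 8 5
Step 1: Innermost operation '- 8 5'
  8 - 5 = 3
Step 2: Outer operation '+ 3 [3]'
  3 + 3 = 6

6


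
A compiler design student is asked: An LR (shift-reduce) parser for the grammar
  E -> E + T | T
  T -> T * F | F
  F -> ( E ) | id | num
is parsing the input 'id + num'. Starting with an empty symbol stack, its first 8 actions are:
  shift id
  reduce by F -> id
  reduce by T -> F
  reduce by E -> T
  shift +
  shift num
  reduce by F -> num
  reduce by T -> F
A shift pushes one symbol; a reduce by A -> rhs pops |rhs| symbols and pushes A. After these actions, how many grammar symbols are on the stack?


Tracking the symbol stack through each action:
  Action 1: shift 'id' : push -> stack = [id] (size 1)
  Action 2: reduce by F -> id : pop 1, push F -> stack = [F] (size 1)
  Action 3: reduce by T -> F : pop 1, push T -> stack = [T] (size 1)
  Action 4: reduce by E -> T : pop 1, push E -> stack = [E] (size 1)
  Action 5: shift '+' : push -> stack = [E, +] (size 2)
  Action 6: shift 'num' : push -> stack = [E, +, num] (size 3)
  Action 7: reduce by F -> num : pop 1, push F -> stack = [E, +, F] (size 3)
  Action 8: reduce by T -> F : pop 1, push T -> stack = [E, +, T] (size 3)
Final stack size: 3

3


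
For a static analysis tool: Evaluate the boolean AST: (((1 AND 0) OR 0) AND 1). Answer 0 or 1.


Step 1: Evaluate inner node
  1 AND 0 = 0
Step 2: Evaluate next node
  0 OR 0 = 0
Step 3: Evaluate root node
  0 AND 1 = 0

0


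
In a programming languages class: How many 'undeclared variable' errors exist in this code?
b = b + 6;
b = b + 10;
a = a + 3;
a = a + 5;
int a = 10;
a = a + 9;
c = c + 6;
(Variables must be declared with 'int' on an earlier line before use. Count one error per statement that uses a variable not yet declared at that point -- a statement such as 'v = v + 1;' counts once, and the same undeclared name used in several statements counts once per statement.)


Scanning code line by line:
  Line 1: use 'b' -> ERROR (undeclared)
  Line 2: use 'b' -> ERROR (undeclared)
  Line 3: use 'a' -> ERROR (undeclared)
  Line 4: use 'a' -> ERROR (undeclared)
  Line 5: declare 'a' -> declared = ['a']
  Line 6: use 'a' -> OK (declared)
  Line 7: use 'c' -> ERROR (undeclared)
Total undeclared variable errors: 5

5


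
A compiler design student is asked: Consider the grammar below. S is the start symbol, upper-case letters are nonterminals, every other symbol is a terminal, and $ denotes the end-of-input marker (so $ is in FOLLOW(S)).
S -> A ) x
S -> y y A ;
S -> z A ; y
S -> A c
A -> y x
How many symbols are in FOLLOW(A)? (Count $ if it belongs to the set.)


S is the start symbol and does not occur in any rule body, so FOLLOW(S) = {$}.
Examining every occurrence of A in a rule body:
  S -> A ) x : A is followed by terminal ')' -> add ')'
  S -> y y A ; : A is followed by terminal ';' -> add ';'
  S -> z A ; y : A is followed by terminal ';' -> add ';' (already in the set)
  S -> A c : A is followed by terminal 'c' -> add 'c'
  A -> y x : A does not occur in the body -> contributes nothing
FOLLOW(A) = {), ;, c}
Count: 3

3


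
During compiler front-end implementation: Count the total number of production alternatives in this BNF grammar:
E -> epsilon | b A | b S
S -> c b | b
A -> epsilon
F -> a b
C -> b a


Counting alternatives per rule:
  E: 3 alternative(s)
  S: 2 alternative(s)
  A: 1 alternative(s)
  F: 1 alternative(s)
  C: 1 alternative(s)
Sum: 3 + 2 + 1 + 1 + 1 = 8

8


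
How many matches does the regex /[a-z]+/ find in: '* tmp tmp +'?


Pattern: /[a-z]+/ (identifiers)
Input: '* tmp tmp +'
Scanning for matches:
  Match 1: 'tmp'
  Match 2: 'tmp'
Total matches: 2

2


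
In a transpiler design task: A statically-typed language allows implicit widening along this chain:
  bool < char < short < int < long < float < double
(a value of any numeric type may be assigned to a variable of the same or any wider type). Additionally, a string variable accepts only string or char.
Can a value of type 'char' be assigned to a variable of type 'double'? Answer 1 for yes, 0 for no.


Target variable type: double
Source value type: char
Numeric ranks: char=1, double=6
Widening allowed iff rank(source) <= rank(target): 1 <= 6? Yes
Result: 1

1


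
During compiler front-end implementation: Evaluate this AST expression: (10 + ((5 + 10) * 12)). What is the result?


Expression: (10 + ((5 + 10) * 12))
Evaluating step by step:
  5 + 10 = 15
  15 * 12 = 180
  10 + 180 = 190
Result: 190

190


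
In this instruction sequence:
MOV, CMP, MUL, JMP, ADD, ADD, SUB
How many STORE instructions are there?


Scanning instruction sequence for STORE:
  Position 1: MOV
  Position 2: CMP
  Position 3: MUL
  Position 4: JMP
  Position 5: ADD
  Position 6: ADD
  Position 7: SUB
Matches at positions: []
Total STORE count: 0

0


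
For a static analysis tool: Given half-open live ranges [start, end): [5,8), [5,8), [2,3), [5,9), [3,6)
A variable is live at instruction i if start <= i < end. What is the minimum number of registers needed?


Live ranges:
  Var0: [5, 8)
  Var1: [5, 8)
  Var2: [2, 3)
  Var3: [5, 9)
  Var4: [3, 6)
Sweep-line events (position, delta, active):
  pos=2 start -> active=1
  pos=3 end -> active=0
  pos=3 start -> active=1
  pos=5 start -> active=2
  pos=5 start -> active=3
  pos=5 start -> active=4
  pos=6 end -> active=3
  pos=8 end -> active=2
  pos=8 end -> active=1
  pos=9 end -> active=0
Maximum simultaneous active: 4
Minimum registers needed: 4

4


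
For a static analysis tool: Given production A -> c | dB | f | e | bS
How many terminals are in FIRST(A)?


Production: A -> c | dB | f | e | bS
Examining each alternative for leading terminals:
  A -> c : first terminal = 'c'
  A -> dB : first terminal = 'd'
  A -> f : first terminal = 'f'
  A -> e : first terminal = 'e'
  A -> bS : first terminal = 'b'
FIRST(A) = {b, c, d, e, f}
Count: 5

5


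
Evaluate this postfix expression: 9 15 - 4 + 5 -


Processing tokens left to right:
Push 9, Push 15
Pop 9 and 15, compute 9 - 15 = -6, push -6
Push 4
Pop -6 and 4, compute -6 + 4 = -2, push -2
Push 5
Pop -2 and 5, compute -2 - 5 = -7, push -7
Stack result: -7

-7


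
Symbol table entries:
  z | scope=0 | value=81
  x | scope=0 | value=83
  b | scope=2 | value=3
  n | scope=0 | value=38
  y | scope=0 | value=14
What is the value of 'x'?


Searching symbol table for 'x':
  z | scope=0 | value=81
  x | scope=0 | value=83 <- MATCH
  b | scope=2 | value=3
  n | scope=0 | value=38
  y | scope=0 | value=14
Found 'x' at scope 0 with value 83

83


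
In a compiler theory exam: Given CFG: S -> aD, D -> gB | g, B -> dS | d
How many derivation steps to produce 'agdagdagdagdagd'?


Grammar: S -> aD, D -> gB | g, B -> dS | d
Deriving 'agdagdagdagdagd':
Step 1: S -> aD => aD
Step 2: D -> gB => agB
Step 3: B -> dS => agdS
Step 4: S -> aD => agdaD
Step 5: D -> gB => agdagB
Step 6: B -> dS => agdagdS
Step 7: S -> aD => agdagdaD
Step 8: D -> gB => agdagdagB
Step 9: B -> dS => agdagdagdS
Step 10: S -> aD => agdagdagdaD
Step 11: D -> gB => agdagdagdagB
Step 12: B -> dS => agdagdagdagdS
Step 13: S -> aD => agdagdagdagdaD
Step 14: D -> gB => agdagdagdagdagB
Step 15: B -> d => agdagdagdagdagd
Total derivation steps: 15

15


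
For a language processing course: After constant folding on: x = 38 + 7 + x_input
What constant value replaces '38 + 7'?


Identifying constant sub-expression:
  Original: x = 38 + 7 + x_input
  38 and 7 are both compile-time constants
  Evaluating: 38 + 7 = 45
  After folding: x = 45 + x_input

45


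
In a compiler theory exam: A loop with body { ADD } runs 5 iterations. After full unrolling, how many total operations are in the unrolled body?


Loop body operations: ADD (1 op per iteration)
Unrolling 5 iterations:
  Iteration 1: ADD (1 ops)
  Iteration 2: ADD (1 ops)
  Iteration 3: ADD (1 ops)
  Iteration 4: ADD (1 ops)
  Iteration 5: ADD (1 ops)
Total: 5 iterations * 1 ops/iter = 5 operations

5


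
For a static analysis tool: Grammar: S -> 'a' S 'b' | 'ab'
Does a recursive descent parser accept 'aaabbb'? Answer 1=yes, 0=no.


Grammar accepts strings of the form a^n b^n (n >= 1)
Word: 'aaabbb'
Counting: 3 a's and 3 b's
Check: 3 == 3? Yes
Derivation (S -> aSb applied 2 time(s), then S -> ab): S => aSb => aaSbb => aaabbb
Accepted

1


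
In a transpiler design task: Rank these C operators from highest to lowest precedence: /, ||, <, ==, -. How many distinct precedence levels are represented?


Looking up precedence for each operator:
  / -> precedence 6
  || -> precedence 1
  < -> precedence 4
  == -> precedence 3
  - -> precedence 5
Sorted highest to lowest: /, -, <, ==, ||
Distinct precedence values: [6, 5, 4, 3, 1]
Number of distinct levels: 5

5


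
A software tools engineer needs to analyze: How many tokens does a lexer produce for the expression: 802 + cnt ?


Scanning '802 + cnt'
Token 1: '802' -> integer_literal
Token 2: '+' -> operator
Token 3: 'cnt' -> identifier
Total tokens: 3

3


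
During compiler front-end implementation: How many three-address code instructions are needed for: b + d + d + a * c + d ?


Expression: b + d + d + a * c + d
Generating three-address code (respecting * over +/- precedence):
  Instruction 1: t1 = a * c
  Instruction 2: t2 = b + d
  Instruction 3: t3 = t2 + d
  Instruction 4: t4 = t3 + t1
  Instruction 5: t5 = t4 + d
Total instructions: 5

5


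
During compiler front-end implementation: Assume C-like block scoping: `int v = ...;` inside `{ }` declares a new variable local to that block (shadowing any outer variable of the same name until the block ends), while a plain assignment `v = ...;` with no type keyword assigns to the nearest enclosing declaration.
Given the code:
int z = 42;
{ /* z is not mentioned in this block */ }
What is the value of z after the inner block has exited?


Analyzing scoping rules:
Outer scope: declares z = 42
Inner block: z is neither redeclared nor assigned -> unchanged
After the block -> 42
Result: 42

42


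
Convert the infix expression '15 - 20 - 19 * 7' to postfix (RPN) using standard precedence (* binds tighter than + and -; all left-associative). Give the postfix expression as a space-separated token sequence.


Applying the shunting-yard algorithm:
  Operand 15 -> output
  Push '-' onto operator stack -> op-stack: [-]
  Operand 20 -> output
  See '-' (prec 1); top '-' (prec 1) >= it -> pop '-' to output
  Push '-' onto operator stack -> op-stack: [-]
  Operand 19 -> output
  Push '*' onto operator stack -> op-stack: [-, *]
  Operand 7 -> output
  End of input: pop '*' to output
  End of input: pop '-' to output
Postfix result: 15 20 - 19 7 * -

15 20 - 19 7 * -


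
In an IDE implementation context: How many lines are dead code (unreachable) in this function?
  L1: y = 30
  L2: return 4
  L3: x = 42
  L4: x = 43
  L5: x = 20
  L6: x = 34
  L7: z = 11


Analyzing control flow:
  L1: reachable (before return)
  L2: reachable (return statement)
  L3: DEAD (after return at L2)
  L4: DEAD (after return at L2)
  L5: DEAD (after return at L2)
  L6: DEAD (after return at L2)
  L7: DEAD (after return at L2)
Return at L2, total lines = 7
Dead lines: L3 through L7
Count: 5

5


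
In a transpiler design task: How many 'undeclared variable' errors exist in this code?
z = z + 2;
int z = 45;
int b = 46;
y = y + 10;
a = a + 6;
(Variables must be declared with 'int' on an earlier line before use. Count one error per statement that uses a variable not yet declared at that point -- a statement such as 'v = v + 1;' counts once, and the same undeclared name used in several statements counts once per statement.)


Scanning code line by line:
  Line 1: use 'z' -> ERROR (undeclared)
  Line 2: declare 'z' -> declared = ['z']
  Line 3: declare 'b' -> declared = ['b', 'z']
  Line 4: use 'y' -> ERROR (undeclared)
  Line 5: use 'a' -> ERROR (undeclared)
Total undeclared variable errors: 3

3


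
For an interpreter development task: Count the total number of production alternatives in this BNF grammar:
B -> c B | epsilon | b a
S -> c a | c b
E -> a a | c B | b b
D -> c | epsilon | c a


Counting alternatives per rule:
  B: 3 alternative(s)
  S: 2 alternative(s)
  E: 3 alternative(s)
  D: 3 alternative(s)
Sum: 3 + 2 + 3 + 3 = 11

11


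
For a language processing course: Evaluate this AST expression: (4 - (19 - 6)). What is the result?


Expression: (4 - (19 - 6))
Evaluating step by step:
  19 - 6 = 13
  4 - 13 = -9
Result: -9

-9


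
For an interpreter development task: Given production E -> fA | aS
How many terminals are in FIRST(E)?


Production: E -> fA | aS
Examining each alternative for leading terminals:
  E -> fA : first terminal = 'f'
  E -> aS : first terminal = 'a'
FIRST(E) = {a, f}
Count: 2

2


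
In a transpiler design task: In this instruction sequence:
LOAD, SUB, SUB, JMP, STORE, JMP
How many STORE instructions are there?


Scanning instruction sequence for STORE:
  Position 1: LOAD
  Position 2: SUB
  Position 3: SUB
  Position 4: JMP
  Position 5: STORE <- MATCH
  Position 6: JMP
Matches at positions: [5]
Total STORE count: 1

1


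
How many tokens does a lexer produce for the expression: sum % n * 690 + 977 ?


Scanning 'sum % n * 690 + 977'
Token 1: 'sum' -> identifier
Token 2: '%' -> operator
Token 3: 'n' -> identifier
Token 4: '*' -> operator
Token 5: '690' -> integer_literal
Token 6: '+' -> operator
Token 7: '977' -> integer_literal
Total tokens: 7

7


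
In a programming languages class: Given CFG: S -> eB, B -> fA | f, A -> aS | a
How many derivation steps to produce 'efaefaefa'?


Grammar: S -> eB, B -> fA | f, A -> aS | a
Deriving 'efaefaefa':
Step 1: S -> eB => eB
Step 2: B -> fA => efA
Step 3: A -> aS => efaS
Step 4: S -> eB => efaeB
Step 5: B -> fA => efaefA
Step 6: A -> aS => efaefaS
Step 7: S -> eB => efaefaeB
Step 8: B -> fA => efaefaefA
Step 9: A -> a => efaefaefa
Total derivation steps: 9

9


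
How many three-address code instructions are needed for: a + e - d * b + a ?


Expression: a + e - d * b + a
Generating three-address code (respecting * over +/- precedence):
  Instruction 1: t1 = d * b
  Instruction 2: t2 = a + e
  Instruction 3: t3 = t2 - t1
  Instruction 4: t4 = t3 + a
Total instructions: 4

4


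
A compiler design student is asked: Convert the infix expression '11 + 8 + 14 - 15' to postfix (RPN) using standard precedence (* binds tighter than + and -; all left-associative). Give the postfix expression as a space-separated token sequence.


Applying the shunting-yard algorithm:
  Operand 11 -> output
  Push '+' onto operator stack -> op-stack: [+]
  Operand 8 -> output
  See '+' (prec 1); top '+' (prec 1) >= it -> pop '+' to output
  Push '+' onto operator stack -> op-stack: [+]
  Operand 14 -> output
  See '-' (prec 1); top '+' (prec 1) >= it -> pop '+' to output
  Push '-' onto operator stack -> op-stack: [-]
  Operand 15 -> output
  End of input: pop '-' to output
Postfix result: 11 8 + 14 + 15 -

11 8 + 14 + 15 -


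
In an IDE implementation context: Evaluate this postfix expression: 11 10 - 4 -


Processing tokens left to right:
Push 11, Push 10
Pop 11 and 10, compute 11 - 10 = 1, push 1
Push 4
Pop 1 and 4, compute 1 - 4 = -3, push -3
Stack result: -3

-3


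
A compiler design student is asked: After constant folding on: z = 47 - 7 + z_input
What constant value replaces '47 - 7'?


Identifying constant sub-expression:
  Original: z = 47 - 7 + z_input
  47 and 7 are both compile-time constants
  Evaluating: 47 - 7 = 40
  After folding: z = 40 + z_input

40


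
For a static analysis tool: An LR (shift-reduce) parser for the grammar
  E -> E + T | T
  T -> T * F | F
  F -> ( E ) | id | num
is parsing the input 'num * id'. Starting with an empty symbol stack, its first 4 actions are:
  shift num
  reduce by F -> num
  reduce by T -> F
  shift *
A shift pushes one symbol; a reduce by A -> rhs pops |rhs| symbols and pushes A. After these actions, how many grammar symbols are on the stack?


Tracking the symbol stack through each action:
  Action 1: shift 'num' : push -> stack = [num] (size 1)
  Action 2: reduce by F -> num : pop 1, push F -> stack = [F] (size 1)
  Action 3: reduce by T -> F : pop 1, push T -> stack = [T] (size 1)
  Action 4: shift '*' : push -> stack = [T, *] (size 2)
Final stack size: 2

2


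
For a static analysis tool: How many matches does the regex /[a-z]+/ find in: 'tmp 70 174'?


Pattern: /[a-z]+/ (identifiers)
Input: 'tmp 70 174'
Scanning for matches:
  Match 1: 'tmp'
Total matches: 1

1


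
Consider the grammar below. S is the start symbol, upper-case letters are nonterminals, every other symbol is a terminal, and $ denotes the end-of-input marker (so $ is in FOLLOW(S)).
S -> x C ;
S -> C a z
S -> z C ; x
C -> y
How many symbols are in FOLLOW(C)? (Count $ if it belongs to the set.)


S is the start symbol and does not occur in any rule body, so FOLLOW(S) = {$}.
Examining every occurrence of C in a rule body:
  S -> x C ; : C is followed by terminal ';' -> add ';'
  S -> C a z : C is followed by terminal 'a' -> add 'a'
  S -> z C ; x : C is followed by terminal ';' -> add ';' (already in the set)
  C -> y : C does not occur in the body -> contributes nothing
FOLLOW(C) = {;, a}
Count: 2

2


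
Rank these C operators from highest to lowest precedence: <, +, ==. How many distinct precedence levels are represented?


Looking up precedence for each operator:
  < -> precedence 4
  + -> precedence 5
  == -> precedence 3
Sorted highest to lowest: +, <, ==
Distinct precedence values: [5, 4, 3]
Number of distinct levels: 3

3


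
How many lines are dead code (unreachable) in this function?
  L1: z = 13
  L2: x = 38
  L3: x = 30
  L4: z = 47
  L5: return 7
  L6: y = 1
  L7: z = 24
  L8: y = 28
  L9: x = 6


Analyzing control flow:
  L1: reachable (before return)
  L2: reachable (before return)
  L3: reachable (before return)
  L4: reachable (before return)
  L5: reachable (return statement)
  L6: DEAD (after return at L5)
  L7: DEAD (after return at L5)
  L8: DEAD (after return at L5)
  L9: DEAD (after return at L5)
Return at L5, total lines = 9
Dead lines: L6 through L9
Count: 4

4


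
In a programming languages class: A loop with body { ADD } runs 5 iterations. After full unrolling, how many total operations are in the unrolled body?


Loop body operations: ADD (1 op per iteration)
Unrolling 5 iterations:
  Iteration 1: ADD (1 ops)
  Iteration 2: ADD (1 ops)
  Iteration 3: ADD (1 ops)
  Iteration 4: ADD (1 ops)
  Iteration 5: ADD (1 ops)
Total: 5 iterations * 1 ops/iter = 5 operations

5


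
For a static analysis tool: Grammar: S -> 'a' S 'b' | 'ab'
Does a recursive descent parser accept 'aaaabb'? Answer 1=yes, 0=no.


Grammar accepts strings of the form a^n b^n (n >= 1)
Word: 'aaaabb'
Counting: 4 a's and 2 b's
Check: 4 == 2? No
Mismatch: a-count != b-count
Rejected

0
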